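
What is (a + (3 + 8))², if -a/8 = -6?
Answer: 3481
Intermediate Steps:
a = 48 (a = -8*(-6) = 48)
(a + (3 + 8))² = (48 + (3 + 8))² = (48 + 11)² = 59² = 3481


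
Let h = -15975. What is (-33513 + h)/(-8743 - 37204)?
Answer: 49488/45947 ≈ 1.0771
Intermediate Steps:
(-33513 + h)/(-8743 - 37204) = (-33513 - 15975)/(-8743 - 37204) = -49488/(-45947) = -49488*(-1/45947) = 49488/45947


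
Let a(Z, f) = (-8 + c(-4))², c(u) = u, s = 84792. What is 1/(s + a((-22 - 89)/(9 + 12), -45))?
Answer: 1/84936 ≈ 1.1774e-5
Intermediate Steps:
a(Z, f) = 144 (a(Z, f) = (-8 - 4)² = (-12)² = 144)
1/(s + a((-22 - 89)/(9 + 12), -45)) = 1/(84792 + 144) = 1/84936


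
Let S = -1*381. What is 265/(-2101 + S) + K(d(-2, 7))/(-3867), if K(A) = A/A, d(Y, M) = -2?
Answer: -1027237/9597894 ≈ -0.10703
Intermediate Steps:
S = -381
K(A) = 1
265/(-2101 + S) + K(d(-2, 7))/(-3867) = 265/(-2101 - 381) + 1/(-3867) = 265/(-2482) + 1*(-1/3867) = 265*(-1/2482) - 1/3867 = -265/2482 - 1/3867 = -1027237/9597894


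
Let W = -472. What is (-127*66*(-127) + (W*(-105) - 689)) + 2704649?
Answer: 3818034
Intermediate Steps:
(-127*66*(-127) + (W*(-105) - 689)) + 2704649 = (-127*66*(-127) + (-472*(-105) - 689)) + 2704649 = (-8382*(-127) + (49560 - 689)) + 2704649 = (1064514 + 48871) + 2704649 = 1113385 + 2704649 = 3818034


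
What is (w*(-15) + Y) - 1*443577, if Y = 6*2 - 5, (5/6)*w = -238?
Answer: -439286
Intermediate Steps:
w = -1428/5 (w = (6/5)*(-238) = -1428/5 ≈ -285.60)
Y = 7 (Y = 12 - 5 = 7)
(w*(-15) + Y) - 1*443577 = (-1428/5*(-15) + 7) - 1*443577 = (4284 + 7) - 443577 = 4291 - 443577 = -439286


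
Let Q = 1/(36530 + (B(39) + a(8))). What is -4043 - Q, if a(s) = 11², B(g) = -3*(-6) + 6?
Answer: -148277026/36675 ≈ -4043.0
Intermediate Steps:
B(g) = 24 (B(g) = 18 + 6 = 24)
a(s) = 121
Q = 1/36675 (Q = 1/(36530 + (24 + 121)) = 1/(36530 + 145) = 1/36675 ≈ 2.7267e-5)
-4043 - Q = -4043 - 1*1/36675 = -4043 - 1/36675 = -148277026/36675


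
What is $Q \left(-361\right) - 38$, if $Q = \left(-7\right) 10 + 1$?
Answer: $24871$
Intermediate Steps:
$Q = -69$ ($Q = -70 + 1 = -69$)
$Q \left(-361\right) - 38 = \left(-69\right) \left(-361\right) - 38 = 24909 - 38 = 24871$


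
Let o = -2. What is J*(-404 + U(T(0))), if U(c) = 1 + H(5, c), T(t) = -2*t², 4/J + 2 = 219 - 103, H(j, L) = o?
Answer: -270/19 ≈ -14.211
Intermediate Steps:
H(j, L) = -2
J = 2/57 (J = 4/(-2 + (219 - 103)) = 4/(-2 + 116) = 4/114 = 4*(1/114) = 2/57 ≈ 0.035088)
U(c) = -1 (U(c) = 1 - 2 = -1)
J*(-404 + U(T(0))) = 2*(-404 - 1)/57 = (2/57)*(-405) = -270/19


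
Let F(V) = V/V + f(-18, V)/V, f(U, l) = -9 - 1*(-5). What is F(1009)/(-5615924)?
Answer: -1005/5666467316 ≈ -1.7736e-7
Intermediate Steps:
f(U, l) = -4 (f(U, l) = -9 + 5 = -4)
F(V) = 1 - 4/V (F(V) = V/V - 4/V = 1 - 4/V)
F(1009)/(-5615924) = ((-4 + 1009)/1009)/(-5615924) = ((1/1009)*1005)*(-1/5615924) = (1005/1009)*(-1/5615924) = -1005/5666467316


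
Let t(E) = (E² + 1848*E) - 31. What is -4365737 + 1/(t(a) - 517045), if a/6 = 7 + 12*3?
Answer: -114696642463/26272 ≈ -4.3657e+6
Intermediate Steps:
a = 258 (a = 6*(7 + 12*3) = 6*(7 + 36) = 6*43 = 258)
t(E) = -31 + E² + 1848*E
-4365737 + 1/(t(a) - 517045) = -4365737 + 1/((-31 + 258² + 1848*258) - 517045) = -4365737 + 1/((-31 + 66564 + 476784) - 517045) = -4365737 + 1/(543317 - 517045) = -4365737 + 1/26272 = -114696642463/26272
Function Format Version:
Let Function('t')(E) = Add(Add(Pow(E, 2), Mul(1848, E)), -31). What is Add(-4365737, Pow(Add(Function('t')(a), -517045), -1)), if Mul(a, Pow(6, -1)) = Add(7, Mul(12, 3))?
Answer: Rational(-114696642463, 26272) ≈ -4.3657e+6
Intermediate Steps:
a = 258 (a = Mul(6, Add(7, Mul(12, 3))) = Mul(6, Add(7, 36)) = Mul(6, 43) = 258)
Function('t')(E) = Add(-31, Pow(E, 2), Mul(1848, E))
Add(-4365737, Pow(Add(Function('t')(a), -517045), -1)) = Add(-4365737, Pow(Add(Add(-31, Pow(258, 2), Mul(1848, 258)), -517045), -1)) = Add(-4365737, Pow(Add(Add(-31, 66564, 476784), -517045), -1)) = Add(-4365737, Pow(Add(543317, -517045), -1)) = Add(-4365737, Pow(26272, -1)) = Add(-4365737, Rational(1, 26272)) = Rational(-114696642463, 26272)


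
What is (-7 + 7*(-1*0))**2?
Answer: 49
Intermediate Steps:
(-7 + 7*(-1*0))**2 = (-7 + 7*0)**2 = (-7 + 0)**2 = (-7)**2 = 49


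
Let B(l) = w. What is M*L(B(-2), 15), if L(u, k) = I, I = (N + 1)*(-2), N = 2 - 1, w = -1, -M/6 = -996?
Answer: -23904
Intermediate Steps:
M = 5976 (M = -6*(-996) = 5976)
B(l) = -1
N = 1
I = -4 (I = (1 + 1)*(-2) = 2*(-2) = -4)
L(u, k) = -4
M*L(B(-2), 15) = 5976*(-4) = -23904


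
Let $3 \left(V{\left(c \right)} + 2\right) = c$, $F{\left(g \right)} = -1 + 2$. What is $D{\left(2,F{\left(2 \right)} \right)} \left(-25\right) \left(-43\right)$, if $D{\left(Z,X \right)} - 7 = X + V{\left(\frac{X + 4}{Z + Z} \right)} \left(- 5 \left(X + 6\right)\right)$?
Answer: $\frac{818075}{12} \approx 68173.0$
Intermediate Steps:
$F{\left(g \right)} = 1$
$V{\left(c \right)} = -2 + \frac{c}{3}$
$D{\left(Z,X \right)} = 7 + X + \left(-30 - 5 X\right) \left(-2 + \frac{4 + X}{6 Z}\right)$ ($D{\left(Z,X \right)} = 7 + \left(X + \left(-2 + \frac{\left(X + 4\right) \frac{1}{Z + Z}}{3}\right) \left(- 5 \left(X + 6\right)\right)\right) = 7 + \left(X + \left(-2 + \frac{\left(4 + X\right) \frac{1}{2 Z}}{3}\right) \left(- 5 \left(6 + X\right)\right)\right) = 7 + \left(X + \left(-2 + \frac{\left(4 + X\right) \frac{1}{2 Z}}{3}\right) \left(-30 - 5 X\right)\right) = 7 + \left(X + \left(-2 + \frac{\frac{1}{2} \frac{1}{Z} \left(4 + X\right)}{3}\right) \left(-30 - 5 X\right)\right) = 7 + \left(X + \left(-2 + \frac{4 + X}{6 Z}\right) \left(-30 - 5 X\right)\right) = 7 + \left(X + \left(-30 - 5 X\right) \left(-2 + \frac{4 + X}{6 Z}\right)\right) = 7 + X + \left(-30 - 5 X\right) \left(-2 + \frac{4 + X}{6 Z}\right)$)
$D{\left(2,F{\left(2 \right)} \right)} \left(-25\right) \left(-43\right) = \frac{-120 - 50 - 5 \cdot 1^{2} + 402 \cdot 2 + 66 \cdot 1 \cdot 2}{6 \cdot 2} \left(-25\right) \left(-43\right) = \frac{1}{6} \cdot \frac{1}{2} \left(-120 - 50 - 5 + 804 + 132\right) \left(-25\right) \left(-43\right) = \frac{1}{6} \cdot \frac{1}{2} \cdot 761 \left(-25\right) \left(-43\right) = \frac{761}{12} \left(-25\right) \left(-43\right) = \left(- \frac{19025}{12}\right) \left(-43\right) = \frac{818075}{12}$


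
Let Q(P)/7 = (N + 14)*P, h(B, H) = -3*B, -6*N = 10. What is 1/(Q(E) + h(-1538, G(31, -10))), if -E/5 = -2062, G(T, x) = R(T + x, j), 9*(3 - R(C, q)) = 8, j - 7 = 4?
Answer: 3/2684132 ≈ 1.1177e-6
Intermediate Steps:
j = 11 (j = 7 + 4 = 11)
R(C, q) = 19/9 (R(C, q) = 3 - 1/9*8 = 3 - 8/9 = 19/9)
G(T, x) = 19/9
N = -5/3 (N = -1/6*10 = -5/3 ≈ -1.6667)
E = 10310 (E = -5*(-2062) = 10310)
Q(P) = 259*P/3 (Q(P) = 7*((-5/3 + 14)*P) = 7*(37*P/3) = 259*P/3)
1/(Q(E) + h(-1538, G(31, -10))) = 1/((259/3)*10310 - 3*(-1538)) = 1/(2670290/3 + 4614) = 1/(2684132/3) = 3/2684132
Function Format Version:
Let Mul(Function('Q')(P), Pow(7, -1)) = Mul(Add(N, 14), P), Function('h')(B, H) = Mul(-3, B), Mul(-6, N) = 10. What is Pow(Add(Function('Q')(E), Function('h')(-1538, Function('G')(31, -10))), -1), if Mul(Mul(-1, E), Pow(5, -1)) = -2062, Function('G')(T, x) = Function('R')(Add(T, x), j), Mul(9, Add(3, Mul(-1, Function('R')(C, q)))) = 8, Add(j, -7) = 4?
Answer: Rational(3, 2684132) ≈ 1.1177e-6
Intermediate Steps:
j = 11 (j = Add(7, 4) = 11)
Function('R')(C, q) = Rational(19, 9) (Function('R')(C, q) = Add(3, Mul(Rational(-1, 9), 8)) = Add(3, Rational(-8, 9)) = Rational(19, 9))
Function('G')(T, x) = Rational(19, 9)
N = Rational(-5, 3) (N = Mul(Rational(-1, 6), 10) = Rational(-5, 3) ≈ -1.6667)
E = 10310 (E = Mul(-5, -2062) = 10310)
Function('Q')(P) = Mul(Rational(259, 3), P) (Function('Q')(P) = Mul(7, Mul(Add(Rational(-5, 3), 14), P)) = Mul(7, Mul(Rational(37, 3), P)) = Mul(Rational(259, 3), P))
Pow(Add(Function('Q')(E), Function('h')(-1538, Function('G')(31, -10))), -1) = Pow(Add(Mul(Rational(259, 3), 10310), Mul(-3, -1538)), -1) = Pow(Add(Rational(2670290, 3), 4614), -1) = Pow(Rational(2684132, 3), -1) = Rational(3, 2684132)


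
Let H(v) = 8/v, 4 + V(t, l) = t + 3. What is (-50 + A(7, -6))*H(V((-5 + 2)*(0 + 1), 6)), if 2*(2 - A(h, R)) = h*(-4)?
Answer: 68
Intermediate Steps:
A(h, R) = 2 + 2*h (A(h, R) = 2 - h*(-4)/2 = 2 - (-2)*h = 2 + 2*h)
V(t, l) = -1 + t (V(t, l) = -4 + (t + 3) = -4 + (3 + t) = -1 + t)
(-50 + A(7, -6))*H(V((-5 + 2)*(0 + 1), 6)) = (-50 + (2 + 2*7))*(8/(-1 + (-5 + 2)*(0 + 1))) = (-50 + (2 + 14))*(8/(-1 - 3*1)) = (-50 + 16)*(8/(-1 - 3)) = -272/(-4) = -272*(-1)/4 = -34*(-2) = 68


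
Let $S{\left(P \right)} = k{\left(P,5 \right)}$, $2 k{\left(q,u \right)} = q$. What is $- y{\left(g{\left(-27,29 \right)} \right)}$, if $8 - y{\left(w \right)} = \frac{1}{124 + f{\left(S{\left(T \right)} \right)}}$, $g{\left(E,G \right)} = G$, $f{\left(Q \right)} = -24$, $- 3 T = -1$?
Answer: $- \frac{799}{100} \approx -7.99$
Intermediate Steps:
$T = \frac{1}{3}$ ($T = \left(- \frac{1}{3}\right) \left(-1\right) = \frac{1}{3} \approx 0.33333$)
$k{\left(q,u \right)} = \frac{q}{2}$
$S{\left(P \right)} = \frac{P}{2}$
$y{\left(w \right)} = \frac{799}{100}$ ($y{\left(w \right)} = 8 - \frac{1}{124 - 24} = 8 - \frac{1}{100} = \frac{799}{100}$)
$- y{\left(g{\left(-27,29 \right)} \right)} = \left(-1\right) \frac{799}{100} = - \frac{799}{100}$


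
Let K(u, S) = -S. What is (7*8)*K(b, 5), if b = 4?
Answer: -280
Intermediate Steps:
(7*8)*K(b, 5) = (7*8)*(-1*5) = 56*(-5) = -280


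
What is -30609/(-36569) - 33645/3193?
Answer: -1132629468/116764817 ≈ -9.7001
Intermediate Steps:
-30609/(-36569) - 33645/3193 = -30609*(-1/36569) - 33645*1/3193 = 30609/36569 - 33645/3193 = -1132629468/116764817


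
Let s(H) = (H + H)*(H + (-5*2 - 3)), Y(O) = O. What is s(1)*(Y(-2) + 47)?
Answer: -1080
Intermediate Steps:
s(H) = 2*H*(-13 + H) (s(H) = (2*H)*(H + (-10 - 3)) = (2*H)*(H - 13) = (2*H)*(-13 + H) = 2*H*(-13 + H))
s(1)*(Y(-2) + 47) = (2*1*(-13 + 1))*(-2 + 47) = (2*1*(-12))*45 = -24*45 = -1080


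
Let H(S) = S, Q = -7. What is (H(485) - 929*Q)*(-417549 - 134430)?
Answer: -3857229252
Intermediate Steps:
(H(485) - 929*Q)*(-417549 - 134430) = (485 - 929*(-7))*(-417549 - 134430) = (485 + 6503)*(-551979) = 6988*(-551979) = -3857229252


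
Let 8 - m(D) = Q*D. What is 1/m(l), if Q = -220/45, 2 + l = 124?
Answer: 9/5440 ≈ 0.0016544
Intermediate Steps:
l = 122 (l = -2 + 124 = 122)
Q = -44/9 (Q = -220*1/45 = -44/9 ≈ -4.8889)
m(D) = 8 + 44*D/9 (m(D) = 8 - (-44)*D/9 = 8 + 44*D/9)
1/m(l) = 1/(8 + (44/9)*122) = 1/(8 + 5368/9) = 1/(5440/9) = 9/5440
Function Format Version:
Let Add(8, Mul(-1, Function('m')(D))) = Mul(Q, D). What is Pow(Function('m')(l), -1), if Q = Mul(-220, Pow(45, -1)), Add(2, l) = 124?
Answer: Rational(9, 5440) ≈ 0.0016544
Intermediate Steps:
l = 122 (l = Add(-2, 124) = 122)
Q = Rational(-44, 9) (Q = Mul(-220, Rational(1, 45)) = Rational(-44, 9) ≈ -4.8889)
Function('m')(D) = Add(8, Mul(Rational(44, 9), D)) (Function('m')(D) = Add(8, Mul(-1, Mul(Rational(-44, 9), D))) = Add(8, Mul(Rational(44, 9), D)))
Pow(Function('m')(l), -1) = Pow(Add(8, Mul(Rational(44, 9), 122)), -1) = Pow(Add(8, Rational(5368, 9)), -1) = Pow(Rational(5440, 9), -1) = Rational(9, 5440)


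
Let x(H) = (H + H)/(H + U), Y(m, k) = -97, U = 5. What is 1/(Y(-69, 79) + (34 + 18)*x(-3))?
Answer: -1/253 ≈ -0.0039526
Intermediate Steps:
x(H) = 2*H/(5 + H) (x(H) = (H + H)/(H + 5) = (2*H)/(5 + H) = 2*H/(5 + H))
1/(Y(-69, 79) + (34 + 18)*x(-3)) = 1/(-97 + (34 + 18)*(2*(-3)/(5 - 3))) = 1/(-97 + 52*(2*(-3)/2)) = 1/(-97 + 52*(2*(-3)*(½))) = 1/(-97 + 52*(-3)) = 1/(-97 - 156) = 1/(-253) = -1/253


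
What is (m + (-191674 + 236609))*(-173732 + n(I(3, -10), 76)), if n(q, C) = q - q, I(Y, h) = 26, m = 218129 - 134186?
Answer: -22390232696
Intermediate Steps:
m = 83943
n(q, C) = 0
(m + (-191674 + 236609))*(-173732 + n(I(3, -10), 76)) = (83943 + (-191674 + 236609))*(-173732 + 0) = (83943 + 44935)*(-173732) = 128878*(-173732) = -22390232696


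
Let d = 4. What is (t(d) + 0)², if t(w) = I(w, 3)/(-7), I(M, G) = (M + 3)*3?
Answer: 9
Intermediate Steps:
I(M, G) = 9 + 3*M (I(M, G) = (3 + M)*3 = 9 + 3*M)
t(w) = -9/7 - 3*w/7 (t(w) = (9 + 3*w)/(-7) = (9 + 3*w)*(-⅐) = -9/7 - 3*w/7)
(t(d) + 0)² = ((-9/7 - 3/7*4) + 0)² = ((-9/7 - 12/7) + 0)² = (-3 + 0)² = (-3)² = 9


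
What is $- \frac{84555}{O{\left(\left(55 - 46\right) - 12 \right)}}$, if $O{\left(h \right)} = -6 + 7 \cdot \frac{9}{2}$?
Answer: $- \frac{56370}{17} \approx -3315.9$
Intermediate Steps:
$O{\left(h \right)} = \frac{51}{2}$ ($O{\left(h \right)} = -6 + 7 \cdot 9 \cdot \frac{1}{2} = -6 + 7 \cdot \frac{9}{2} = -6 + \frac{63}{2} = \frac{51}{2}$)
$- \frac{84555}{O{\left(\left(55 - 46\right) - 12 \right)}} = - \frac{84555}{\frac{51}{2}} = \left(-84555\right) \frac{2}{51} = - \frac{56370}{17}$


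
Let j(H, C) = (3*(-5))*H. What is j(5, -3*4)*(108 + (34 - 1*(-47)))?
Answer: -14175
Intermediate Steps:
j(H, C) = -15*H
j(5, -3*4)*(108 + (34 - 1*(-47))) = (-15*5)*(108 + (34 - 1*(-47))) = -75*(108 + (34 + 47)) = -75*(108 + 81) = -75*189 = -14175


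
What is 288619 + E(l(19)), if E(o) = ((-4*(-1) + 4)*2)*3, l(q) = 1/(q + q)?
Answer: 288667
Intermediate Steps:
l(q) = 1/(2*q)
E(o) = 48 (E(o) = ((4 + 4)*2)*3 = (8*2)*3 = 16*3 = 48)
288619 + E(l(19)) = 288619 + 48 = 288667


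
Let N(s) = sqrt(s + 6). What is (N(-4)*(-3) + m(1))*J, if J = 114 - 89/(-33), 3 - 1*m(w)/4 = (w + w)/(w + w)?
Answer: 30808/33 - 3851*sqrt(2)/11 ≈ 438.47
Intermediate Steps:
m(w) = 8 (m(w) = 12 - 4*(w + w)/(w + w) = 12 - 4*2*w/(2*w) = 12 - 4*2*w*1/(2*w) = 12 - 4*1 = 12 - 4 = 8)
N(s) = sqrt(6 + s)
J = 3851/33 (J = 114 - 89*(-1)/33 = 114 - 1*(-89/33) = 114 + 89/33 = 3851/33 ≈ 116.70)
(N(-4)*(-3) + m(1))*J = (sqrt(6 - 4)*(-3) + 8)*(3851/33) = (sqrt(2)*(-3) + 8)*(3851/33) = (-3*sqrt(2) + 8)*(3851/33) = (8 - 3*sqrt(2))*(3851/33) = 30808/33 - 3851*sqrt(2)/11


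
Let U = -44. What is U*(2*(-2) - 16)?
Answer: 880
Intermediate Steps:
U*(2*(-2) - 16) = -44*(2*(-2) - 16) = -44*(-4 - 16) = -44*(-20) = 880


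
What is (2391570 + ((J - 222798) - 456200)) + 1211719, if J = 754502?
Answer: 3678793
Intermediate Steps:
(2391570 + ((J - 222798) - 456200)) + 1211719 = (2391570 + ((754502 - 222798) - 456200)) + 1211719 = (2391570 + (531704 - 456200)) + 1211719 = (2391570 + 75504) + 1211719 = 2467074 + 1211719 = 3678793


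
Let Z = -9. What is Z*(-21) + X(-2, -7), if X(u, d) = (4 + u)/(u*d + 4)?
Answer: 1702/9 ≈ 189.11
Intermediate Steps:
X(u, d) = (4 + u)/(4 + d*u) (X(u, d) = (4 + u)/(d*u + 4) = (4 + u)/(4 + d*u))
Z*(-21) + X(-2, -7) = -9*(-21) + (4 - 2)/(4 - 7*(-2)) = 189 + 2/(4 + 14) = 189 + 2/18 = 189 + (1/18)*2 = 189 + ⅑ = 1702/9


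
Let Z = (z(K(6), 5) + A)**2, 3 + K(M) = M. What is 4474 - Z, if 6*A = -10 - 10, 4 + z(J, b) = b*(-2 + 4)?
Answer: 40202/9 ≈ 4466.9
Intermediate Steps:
K(M) = -3 + M
z(J, b) = -4 + 2*b (z(J, b) = -4 + b*(-2 + 4) = -4 + b*2 = -4 + 2*b)
A = -10/3 (A = (-10 - 10)/6 = (1/6)*(-20) = -10/3 ≈ -3.3333)
Z = 64/9 (Z = ((-4 + 2*5) - 10/3)**2 = ((-4 + 10) - 10/3)**2 = (6 - 10/3)**2 = (8/3)**2 = 64/9 ≈ 7.1111)
4474 - Z = 4474 - 1*64/9 = 4474 - 64/9 = 40202/9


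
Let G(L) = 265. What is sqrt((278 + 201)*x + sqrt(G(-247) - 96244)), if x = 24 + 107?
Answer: sqrt(62749 + I*sqrt(95979)) ≈ 250.5 + 0.6184*I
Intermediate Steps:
x = 131
sqrt((278 + 201)*x + sqrt(G(-247) - 96244)) = sqrt((278 + 201)*131 + sqrt(265 - 96244)) = sqrt(479*131 + sqrt(-95979)) = sqrt(62749 + I*sqrt(95979))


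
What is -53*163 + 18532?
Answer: 9893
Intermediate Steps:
-53*163 + 18532 = -8639 + 18532 = 9893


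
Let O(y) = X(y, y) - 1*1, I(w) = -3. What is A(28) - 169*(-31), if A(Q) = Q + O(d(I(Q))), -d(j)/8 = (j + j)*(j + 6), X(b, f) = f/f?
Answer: 5267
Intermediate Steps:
X(b, f) = 1
d(j) = -16*j*(6 + j) (d(j) = -8*(j + j)*(j + 6) = -8*2*j*(6 + j) = -16*j*(6 + j))
O(y) = 0 (O(y) = 1 - 1*1 = 1 - 1 = 0)
A(Q) = Q (A(Q) = Q + 0 = Q)
A(28) - 169*(-31) = 28 - 169*(-31) = 28 + 5239 = 5267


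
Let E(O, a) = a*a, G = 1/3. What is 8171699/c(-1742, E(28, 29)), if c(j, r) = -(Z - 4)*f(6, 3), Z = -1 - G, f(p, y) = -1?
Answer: -24515097/16 ≈ -1.5322e+6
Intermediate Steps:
G = 1/3 ≈ 0.33333
E(O, a) = a**2
Z = -4/3 (Z = -1 - 1*1/3 = -1 - 1/3 = -4/3 ≈ -1.3333)
c(j, r) = -16/3 (c(j, r) = -(-4/3 - 4)*(-1) = -(-16)*(-1)/3 = -1*16/3 = -16/3)
8171699/c(-1742, E(28, 29)) = 8171699/(-16/3) = 8171699*(-3/16) = -24515097/16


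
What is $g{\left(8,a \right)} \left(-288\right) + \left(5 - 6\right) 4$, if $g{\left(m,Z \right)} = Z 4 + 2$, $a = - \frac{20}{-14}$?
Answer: $- \frac{15580}{7} \approx -2225.7$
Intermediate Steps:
$a = \frac{10}{7}$ ($a = \left(-20\right) \left(- \frac{1}{14}\right) = \frac{10}{7} \approx 1.4286$)
$g{\left(m,Z \right)} = 2 + 4 Z$ ($g{\left(m,Z \right)} = 4 Z + 2 = 2 + 4 Z$)
$g{\left(8,a \right)} \left(-288\right) + \left(5 - 6\right) 4 = \left(2 + 4 \cdot \frac{10}{7}\right) \left(-288\right) + \left(5 - 6\right) 4 = \left(2 + \frac{40}{7}\right) \left(-288\right) + \left(5 - 6\right) 4 = \frac{54}{7} \left(-288\right) + \left(5 - 6\right) 4 = - \frac{15552}{7} - 4 = - \frac{15580}{7}$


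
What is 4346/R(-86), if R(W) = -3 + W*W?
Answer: 4346/7393 ≈ 0.58785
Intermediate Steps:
R(W) = -3 + W**2
4346/R(-86) = 4346/(-3 + (-86)**2) = 4346/(-3 + 7396) = 4346/7393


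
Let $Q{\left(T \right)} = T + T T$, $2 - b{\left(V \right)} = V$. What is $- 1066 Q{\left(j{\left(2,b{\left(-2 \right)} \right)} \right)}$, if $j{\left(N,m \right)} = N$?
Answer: $-6396$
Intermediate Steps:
$b{\left(V \right)} = 2 - V$
$Q{\left(T \right)} = T + T^{2}$
$- 1066 Q{\left(j{\left(2,b{\left(-2 \right)} \right)} \right)} = - 1066 \cdot 2 \left(1 + 2\right) = - 1066 \cdot 2 \cdot 3 = \left(-1066\right) 6 = -6396$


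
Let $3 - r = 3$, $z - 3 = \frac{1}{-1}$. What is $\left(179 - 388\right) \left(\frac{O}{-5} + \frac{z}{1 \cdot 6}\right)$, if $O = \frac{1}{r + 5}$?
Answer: $- \frac{4598}{75} \approx -61.307$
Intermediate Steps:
$z = 2$ ($z = 3 + \frac{1}{-1} = 3 - 1 = 2$)
$r = 0$ ($r = 3 - 3 = 0$)
$O = \frac{1}{5}$ ($O = \frac{1}{0 + 5} = \frac{1}{5} \approx 0.2$)
$\left(179 - 388\right) \left(\frac{O}{-5} + \frac{z}{1 \cdot 6}\right) = \left(179 - 388\right) \left(\frac{1}{5 \left(-5\right)} + \frac{2}{1 \cdot 6}\right) = \left(179 - 388\right) \left(\frac{1}{5} \left(- \frac{1}{5}\right) + \frac{2}{6}\right) = - 209 \left(- \frac{1}{25} + 2 \cdot \frac{1}{6}\right) = - 209 \left(- \frac{1}{25} + \frac{1}{3}\right) = \left(-209\right) \frac{22}{75} = - \frac{4598}{75}$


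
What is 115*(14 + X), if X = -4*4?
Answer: -230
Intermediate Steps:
X = -16
115*(14 + X) = 115*(14 - 16) = 115*(-2) = -230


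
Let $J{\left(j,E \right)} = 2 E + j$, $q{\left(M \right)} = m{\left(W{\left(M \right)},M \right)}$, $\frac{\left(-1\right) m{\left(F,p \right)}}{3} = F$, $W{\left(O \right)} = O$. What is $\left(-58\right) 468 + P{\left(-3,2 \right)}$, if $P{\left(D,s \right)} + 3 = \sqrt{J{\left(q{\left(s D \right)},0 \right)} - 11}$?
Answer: $-27147 + \sqrt{7} \approx -27144.0$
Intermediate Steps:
$m{\left(F,p \right)} = - 3 F$
$q{\left(M \right)} = - 3 M$
$J{\left(j,E \right)} = j + 2 E$
$P{\left(D,s \right)} = -3 + \sqrt{-11 - 3 D s}$ ($P{\left(D,s \right)} = -3 + \sqrt{\left(- 3 s D + 2 \cdot 0\right) - 11} = -3 + \sqrt{\left(- 3 D s + 0\right) - 11} = -3 + \sqrt{- 3 D s - 11} = -3 + \sqrt{-11 - 3 D s}$)
$\left(-58\right) 468 + P{\left(-3,2 \right)} = \left(-58\right) 468 - \left(3 - \sqrt{-11 - \left(-9\right) 2}\right) = -27144 - \left(3 - \sqrt{-11 + 18}\right) = -27144 - \left(3 - \sqrt{7}\right) = -27147 + \sqrt{7}$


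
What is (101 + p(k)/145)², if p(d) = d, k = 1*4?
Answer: 214593201/21025 ≈ 10207.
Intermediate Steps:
k = 4
(101 + p(k)/145)² = (101 + 4/145)² = (14649/145)² = 214593201/21025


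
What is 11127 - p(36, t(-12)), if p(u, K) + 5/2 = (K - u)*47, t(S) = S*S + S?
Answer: 13235/2 ≈ 6617.5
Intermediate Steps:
t(S) = S + S² (t(S) = S² + S = S + S²)
p(u, K) = -5/2 - 47*u + 47*K (p(u, K) = -5/2 + (K - u)*47 = -5/2 + (-47*u + 47*K) = -5/2 - 47*u + 47*K)
11127 - p(36, t(-12)) = 11127 - (-5/2 - 47*36 + 47*(-12*(1 - 12))) = 11127 - (-5/2 - 1692 + 47*(-12*(-11))) = 11127 - (-5/2 - 1692 + 47*132) = 11127 - (-5/2 - 1692 + 6204) = 11127 - 1*9019/2 = 11127 - 9019/2 = 13235/2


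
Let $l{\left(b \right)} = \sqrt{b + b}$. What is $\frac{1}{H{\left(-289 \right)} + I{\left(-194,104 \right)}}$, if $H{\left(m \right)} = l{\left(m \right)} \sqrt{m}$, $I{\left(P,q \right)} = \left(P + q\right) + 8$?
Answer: $\frac{41}{80159} - \frac{289 \sqrt{2}}{160318} \approx -0.0020379$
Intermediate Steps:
$l{\left(b \right)} = \sqrt{2} \sqrt{b}$ ($l{\left(b \right)} = \sqrt{2 b} = \sqrt{2} \sqrt{b}$)
$I{\left(P,q \right)} = 8 + P + q$
$H{\left(m \right)} = m \sqrt{2}$ ($H{\left(m \right)} = \sqrt{2} \sqrt{m} \sqrt{m} = m \sqrt{2}$)
$\frac{1}{H{\left(-289 \right)} + I{\left(-194,104 \right)}} = \frac{1}{- 289 \sqrt{2} + \left(8 - 194 + 104\right)} = \frac{1}{- 289 \sqrt{2} - 82} = \frac{1}{-82 - 289 \sqrt{2}}$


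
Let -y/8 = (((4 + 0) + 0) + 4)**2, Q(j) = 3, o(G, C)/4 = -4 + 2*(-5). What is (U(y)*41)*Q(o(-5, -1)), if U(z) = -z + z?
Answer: 0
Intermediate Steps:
o(G, C) = -56 (o(G, C) = 4*(-4 + 2*(-5)) = 4*(-4 - 10) = 4*(-14) = -56)
y = -512 (y = -8*(((4 + 0) + 0) + 4)**2 = -8*((4 + 0) + 4)**2 = -8*(4 + 4)**2 = -8*8**2 = -8*64 = -512)
U(z) = 0
(U(y)*41)*Q(o(-5, -1)) = (0*41)*3 = 0*3 = 0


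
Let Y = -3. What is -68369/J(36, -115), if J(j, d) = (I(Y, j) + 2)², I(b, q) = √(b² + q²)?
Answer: -89495021/1692601 + 820428*√145/1692601 ≈ -47.038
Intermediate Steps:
J(j, d) = (2 + √(9 + j²))² (J(j, d) = (√((-3)² + j²) + 2)² = (√(9 + j²) + 2)² = (2 + √(9 + j²))²)
-68369/J(36, -115) = -68369/(2 + √(9 + 36²))² = -68369/(2 + √(9 + 1296))² = -68369/(2 + √1305)² = -68369/(2 + 3*√145)²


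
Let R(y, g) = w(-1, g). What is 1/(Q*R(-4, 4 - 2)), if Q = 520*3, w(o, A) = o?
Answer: -1/1560 ≈ -0.00064103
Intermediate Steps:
R(y, g) = -1
Q = 1560
1/(Q*R(-4, 4 - 2)) = 1/(1560*(-1)) = 1/(-1560) = -1/1560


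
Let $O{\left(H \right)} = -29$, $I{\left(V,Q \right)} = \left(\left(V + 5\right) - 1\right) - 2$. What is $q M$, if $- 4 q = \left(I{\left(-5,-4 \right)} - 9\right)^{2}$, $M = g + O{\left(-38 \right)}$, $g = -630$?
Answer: $23724$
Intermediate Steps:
$I{\left(V,Q \right)} = 2 + V$ ($I{\left(V,Q \right)} = \left(\left(5 + V\right) - 1\right) - 2 = \left(4 + V\right) - 2 = 2 + V$)
$M = -659$ ($M = -630 - 29 = -659$)
$q = -36$ ($q = - \frac{\left(\left(2 - 5\right) - 9\right)^{2}}{4} = - \frac{\left(-3 - 9\right)^{2}}{4} = - \frac{\left(-12\right)^{2}}{4} = \left(- \frac{1}{4}\right) 144 = -36$)
$q M = \left(-36\right) \left(-659\right) = 23724$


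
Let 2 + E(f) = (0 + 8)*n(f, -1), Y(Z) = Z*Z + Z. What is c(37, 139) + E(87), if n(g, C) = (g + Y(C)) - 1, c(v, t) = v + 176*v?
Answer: 7235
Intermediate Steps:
c(v, t) = 177*v
Y(Z) = Z + Z² (Y(Z) = Z² + Z = Z + Z²)
n(g, C) = -1 + g + C*(1 + C) (n(g, C) = (g + C*(1 + C)) - 1 = -1 + g + C*(1 + C))
E(f) = -10 + 8*f (E(f) = -2 + (0 + 8)*(-1 + f - (1 - 1)) = -2 + 8*(-1 + f - 1*0) = -2 + 8*(-1 + f + 0) = -2 + 8*(-1 + f) = -2 + (-8 + 8*f) = -10 + 8*f)
c(37, 139) + E(87) = 177*37 + (-10 + 8*87) = 6549 + (-10 + 696) = 6549 + 686 = 7235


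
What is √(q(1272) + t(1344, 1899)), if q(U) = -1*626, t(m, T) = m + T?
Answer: √2617 ≈ 51.157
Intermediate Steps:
t(m, T) = T + m
q(U) = -626
√(q(1272) + t(1344, 1899)) = √(-626 + (1899 + 1344)) = √(-626 + 3243) = √2617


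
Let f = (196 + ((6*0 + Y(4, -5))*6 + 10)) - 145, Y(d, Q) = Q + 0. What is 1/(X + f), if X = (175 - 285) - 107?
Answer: -1/186 ≈ -0.0053763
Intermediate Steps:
Y(d, Q) = Q
X = -217 (X = -110 - 107 = -217)
f = 31 (f = (196 + ((6*0 - 5)*6 + 10)) - 145 = (196 + ((0 - 5)*6 + 10)) - 145 = (196 + (-5*6 + 10)) - 145 = (196 + (-30 + 10)) - 145 = (196 - 20) - 145 = 176 - 145 = 31)
1/(X + f) = 1/(-217 + 31) = 1/(-186) = -1/186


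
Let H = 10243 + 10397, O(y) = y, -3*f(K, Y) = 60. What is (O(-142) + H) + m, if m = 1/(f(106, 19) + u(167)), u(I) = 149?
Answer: 2644243/129 ≈ 20498.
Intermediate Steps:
f(K, Y) = -20 (f(K, Y) = -⅓*60 = -20)
H = 20640
m = 1/129 (m = 1/(-20 + 149) = 1/129 ≈ 0.0077519)
(O(-142) + H) + m = (-142 + 20640) + 1/129 = 20498 + 1/129 = 2644243/129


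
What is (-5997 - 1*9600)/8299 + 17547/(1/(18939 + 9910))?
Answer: 4201065015900/8299 ≈ 5.0621e+8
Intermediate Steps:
(-5997 - 1*9600)/8299 + 17547/(1/(18939 + 9910)) = (-5997 - 9600)*(1/8299) + 17547/(1/28849) = -15597*1/8299 + 17547/(1/28849) = -15597/8299 + 17547*28849 = -15597/8299 + 506213403 = 4201065015900/8299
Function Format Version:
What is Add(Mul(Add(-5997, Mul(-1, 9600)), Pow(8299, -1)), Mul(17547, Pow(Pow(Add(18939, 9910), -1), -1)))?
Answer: Rational(4201065015900, 8299) ≈ 5.0621e+8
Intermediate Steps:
Add(Mul(Add(-5997, Mul(-1, 9600)), Pow(8299, -1)), Mul(17547, Pow(Pow(Add(18939, 9910), -1), -1))) = Add(Mul(Add(-5997, -9600), Rational(1, 8299)), Mul(17547, Pow(Pow(28849, -1), -1))) = Add(Mul(-15597, Rational(1, 8299)), Mul(17547, Pow(Rational(1, 28849), -1))) = Add(Rational(-15597, 8299), Mul(17547, 28849)) = Add(Rational(-15597, 8299), 506213403) = Rational(4201065015900, 8299)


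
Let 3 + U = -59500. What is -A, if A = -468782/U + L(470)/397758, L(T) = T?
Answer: -93244878583/11833897137 ≈ -7.8795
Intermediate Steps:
U = -59503 (U = -3 - 59500 = -59503)
A = 93244878583/11833897137 (A = -468782/(-59503) + 470/397758 = -468782*(-1/59503) + 470*(1/397758) = 468782/59503 + 235/198879 = 93244878583/11833897137 ≈ 7.8795)
-A = -1*93244878583/11833897137 = -93244878583/11833897137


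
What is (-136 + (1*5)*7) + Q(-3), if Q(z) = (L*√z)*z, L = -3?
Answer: -101 + 9*I*√3 ≈ -101.0 + 15.588*I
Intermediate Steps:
Q(z) = -3*z^(3/2) (Q(z) = (-3*√z)*z = -3*z^(3/2))
(-136 + (1*5)*7) + Q(-3) = (-136 + (1*5)*7) - (-9)*I*√3 = (-136 + 5*7) - (-9)*I*√3 = (-136 + 35) + 9*I*√3 = -101 + 9*I*√3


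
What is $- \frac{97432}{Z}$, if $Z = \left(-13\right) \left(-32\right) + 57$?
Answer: $- \frac{97432}{473} \approx -205.99$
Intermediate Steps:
$Z = 473$ ($Z = 416 + 57 = 473$)
$- \frac{97432}{Z} = - \frac{97432}{473}$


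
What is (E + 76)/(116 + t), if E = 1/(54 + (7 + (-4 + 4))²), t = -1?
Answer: 7829/11845 ≈ 0.66095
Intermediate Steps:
E = 1/103 (E = 1/(54 + (7 + 0)²) = 1/(54 + 7²) = 1/(54 + 49) = 1/103 ≈ 0.0097087)
(E + 76)/(116 + t) = (1/103 + 76)/(116 - 1) = (7829/103)/115 = (7829/103)*(1/115) = 7829/11845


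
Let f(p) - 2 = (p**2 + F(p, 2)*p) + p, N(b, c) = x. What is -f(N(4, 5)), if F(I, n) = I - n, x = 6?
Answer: -68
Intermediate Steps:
N(b, c) = 6
f(p) = 2 + p + p**2 + p*(-2 + p) (f(p) = 2 + ((p**2 + (p - 1*2)*p) + p) = 2 + ((p**2 + (p - 2)*p) + p) = 2 + ((p**2 + (-2 + p)*p) + p) = 2 + ((p**2 + p*(-2 + p)) + p) = 2 + (p + p**2 + p*(-2 + p)) = 2 + p + p**2 + p*(-2 + p))
-f(N(4, 5)) = -(2 - 1*6 + 2*6**2) = -(2 - 6 + 2*36) = -(2 - 6 + 72) = -1*68 = -68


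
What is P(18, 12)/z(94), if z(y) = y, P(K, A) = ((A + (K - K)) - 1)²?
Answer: 121/94 ≈ 1.2872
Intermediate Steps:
P(K, A) = (-1 + A)² (P(K, A) = ((A + 0) - 1)² = (A - 1)² = (-1 + A)²)
P(18, 12)/z(94) = (-1 + 12)²/94 = 11²*(1/94) = 121*(1/94) = 121/94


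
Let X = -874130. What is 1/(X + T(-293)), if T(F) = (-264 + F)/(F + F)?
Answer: -586/512239623 ≈ -1.1440e-6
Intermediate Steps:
T(F) = (-264 + F)/(2*F) (T(F) = (-264 + F)/((2*F)) = (-264 + F)*(1/(2*F)) = (-264 + F)/(2*F))
1/(X + T(-293)) = 1/(-874130 + (1/2)*(-264 - 293)/(-293)) = 1/(-874130 + (1/2)*(-1/293)*(-557)) = 1/(-874130 + 557/586) = 1/(-512239623/586) = -586/512239623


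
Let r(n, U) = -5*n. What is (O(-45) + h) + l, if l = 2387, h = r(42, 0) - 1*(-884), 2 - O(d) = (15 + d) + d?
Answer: 3138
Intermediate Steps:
O(d) = -13 - 2*d (O(d) = 2 - ((15 + d) + d) = 2 - (15 + 2*d) = 2 + (-15 - 2*d) = -13 - 2*d)
h = 674 (h = -5*42 - 1*(-884) = -210 + 884 = 674)
(O(-45) + h) + l = ((-13 - 2*(-45)) + 674) + 2387 = ((-13 + 90) + 674) + 2387 = (77 + 674) + 2387 = 751 + 2387 = 3138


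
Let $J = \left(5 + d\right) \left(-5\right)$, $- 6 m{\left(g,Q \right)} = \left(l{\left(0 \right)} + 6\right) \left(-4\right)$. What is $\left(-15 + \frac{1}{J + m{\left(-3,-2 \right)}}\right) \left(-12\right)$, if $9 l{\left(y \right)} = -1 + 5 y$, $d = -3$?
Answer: $\frac{7461}{41} \approx 181.98$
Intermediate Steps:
$l{\left(y \right)} = - \frac{1}{9} + \frac{5 y}{9}$ ($l{\left(y \right)} = \frac{-1 + 5 y}{9} = - \frac{1}{9} + \frac{5 y}{9}$)
$m{\left(g,Q \right)} = \frac{106}{27}$ ($m{\left(g,Q \right)} = - \frac{\left(\left(- \frac{1}{9} + \frac{5}{9} \cdot 0\right) + 6\right) \left(-4\right)}{6} = - \frac{\left(\left(- \frac{1}{9} + 0\right) + 6\right) \left(-4\right)}{6} = - \frac{\left(- \frac{1}{9} + 6\right) \left(-4\right)}{6} = - \frac{\frac{53}{9} \left(-4\right)}{6} = \left(- \frac{1}{6}\right) \left(- \frac{212}{9}\right) = \frac{106}{27}$)
$J = -10$ ($J = \left(5 - 3\right) \left(-5\right) = 2 \left(-5\right) = -10$)
$\left(-15 + \frac{1}{J + m{\left(-3,-2 \right)}}\right) \left(-12\right) = \left(-15 + \frac{1}{-10 + \frac{106}{27}}\right) \left(-12\right) = \left(-15 + \frac{1}{- \frac{164}{27}}\right) \left(-12\right) = \left(-15 - \frac{27}{164}\right) \left(-12\right) = \left(- \frac{2487}{164}\right) \left(-12\right) = \frac{7461}{41}$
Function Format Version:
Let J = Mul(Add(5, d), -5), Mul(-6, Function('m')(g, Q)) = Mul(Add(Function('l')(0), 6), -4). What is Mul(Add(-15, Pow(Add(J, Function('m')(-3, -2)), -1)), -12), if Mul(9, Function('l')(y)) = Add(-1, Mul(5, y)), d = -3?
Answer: Rational(7461, 41) ≈ 181.98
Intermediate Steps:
Function('l')(y) = Add(Rational(-1, 9), Mul(Rational(5, 9), y)) (Function('l')(y) = Mul(Rational(1, 9), Add(-1, Mul(5, y))) = Add(Rational(-1, 9), Mul(Rational(5, 9), y)))
Function('m')(g, Q) = Rational(106, 27) (Function('m')(g, Q) = Mul(Rational(-1, 6), Mul(Add(Add(Rational(-1, 9), Mul(Rational(5, 9), 0)), 6), -4)) = Mul(Rational(-1, 6), Mul(Add(Add(Rational(-1, 9), 0), 6), -4)) = Mul(Rational(-1, 6), Mul(Add(Rational(-1, 9), 6), -4)) = Mul(Rational(-1, 6), Mul(Rational(53, 9), -4)) = Mul(Rational(-1, 6), Rational(-212, 9)) = Rational(106, 27))
J = -10 (J = Mul(Add(5, -3), -5) = Mul(2, -5) = -10)
Mul(Add(-15, Pow(Add(J, Function('m')(-3, -2)), -1)), -12) = Mul(Add(-15, Pow(Add(-10, Rational(106, 27)), -1)), -12) = Mul(Add(-15, Pow(Rational(-164, 27), -1)), -12) = Mul(Add(-15, Rational(-27, 164)), -12) = Mul(Rational(-2487, 164), -12) = Rational(7461, 41)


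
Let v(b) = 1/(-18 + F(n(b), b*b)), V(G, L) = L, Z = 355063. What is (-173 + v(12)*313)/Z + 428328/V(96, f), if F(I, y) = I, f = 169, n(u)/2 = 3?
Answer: 1825000692227/720067764 ≈ 2534.5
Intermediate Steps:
n(u) = 6 (n(u) = 2*3 = 6)
v(b) = -1/12 (v(b) = 1/(-18 + 6) = 1/(-12) = -1/12)
(-173 + v(12)*313)/Z + 428328/V(96, f) = (-173 - 1/12*313)/355063 + 428328/169 = (-173 - 313/12)*(1/355063) + 428328*(1/169) = -2389/12*1/355063 + 428328/169 = -2389/4260756 + 428328/169 = 1825000692227/720067764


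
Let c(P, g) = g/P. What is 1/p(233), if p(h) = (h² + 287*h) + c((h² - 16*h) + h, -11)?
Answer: 50794/6154201029 ≈ 8.2536e-6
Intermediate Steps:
p(h) = h² - 11/(h² - 15*h) + 287*h (p(h) = (h² + 287*h) - 11/((h² - 16*h) + h) = (h² + 287*h) - 11/(h² - 15*h) = h² - 11/(h² - 15*h) + 287*h)
1/p(233) = 1/((-11 + 233²*(-15 + 233)*(287 + 233))/(233*(-15 + 233))) = 1/((1/233)*(-11 + 54289*218*520)/218) = 1/((1/233)*(1/218)*(-11 + 6154201040)) = 1/((1/233)*(1/218)*6154201029) = 1/(6154201029/50794) = 50794/6154201029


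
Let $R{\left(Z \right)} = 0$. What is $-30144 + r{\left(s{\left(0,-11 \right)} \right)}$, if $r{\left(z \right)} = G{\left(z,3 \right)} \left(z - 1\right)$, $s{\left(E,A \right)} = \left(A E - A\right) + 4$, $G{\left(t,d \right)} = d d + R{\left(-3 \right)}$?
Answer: $-30018$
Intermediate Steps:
$G{\left(t,d \right)} = d^{2}$ ($G{\left(t,d \right)} = d d + 0 = d^{2} + 0 = d^{2}$)
$s{\left(E,A \right)} = 4 - A + A E$ ($s{\left(E,A \right)} = \left(- A + A E\right) + 4 = 4 - A + A E$)
$r{\left(z \right)} = -9 + 9 z$ ($r{\left(z \right)} = 3^{2} \left(z - 1\right) = 9 \left(z - 1\right) = 9 \left(-1 + z\right) = -9 + 9 z$)
$-30144 + r{\left(s{\left(0,-11 \right)} \right)} = -30144 - \left(9 - 9 \left(4 - -11 - 0\right)\right) = -30144 - \left(9 - 9 \left(4 + 11 + 0\right)\right) = -30144 + \left(-9 + 9 \cdot 15\right) = -30144 + \left(-9 + 135\right) = -30144 + 126 = -30018$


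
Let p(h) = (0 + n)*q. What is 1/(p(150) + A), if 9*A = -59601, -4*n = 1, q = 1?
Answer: -12/79471 ≈ -0.00015100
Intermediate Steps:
n = -¼ (n = -¼*1 = -¼ ≈ -0.25000)
p(h) = -¼ (p(h) = (0 - ¼)*1 = -¼*1 = -¼)
A = -19867/3 (A = (⅑)*(-59601) = -19867/3 ≈ -6622.3)
1/(p(150) + A) = 1/(-¼ - 19867/3) = 1/(-79471/12) = -12/79471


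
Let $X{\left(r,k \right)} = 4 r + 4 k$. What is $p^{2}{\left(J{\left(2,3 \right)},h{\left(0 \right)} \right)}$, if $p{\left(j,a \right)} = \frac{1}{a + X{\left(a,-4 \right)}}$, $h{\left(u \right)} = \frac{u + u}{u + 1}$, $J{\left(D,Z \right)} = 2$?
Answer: $\frac{1}{256} \approx 0.0039063$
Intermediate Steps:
$X{\left(r,k \right)} = 4 k + 4 r$
$h{\left(u \right)} = \frac{2 u}{1 + u}$
$p{\left(j,a \right)} = \frac{1}{-16 + 5 a}$ ($p{\left(j,a \right)} = \frac{1}{a + \left(4 \left(-4\right) + 4 a\right)} = \frac{1}{a + \left(-16 + 4 a\right)} = \frac{1}{-16 + 5 a}$)
$p^{2}{\left(J{\left(2,3 \right)},h{\left(0 \right)} \right)} = \left(\frac{1}{-16 + 5 \cdot 2 \cdot 0 \frac{1}{1 + 0}}\right)^{2} = \left(\frac{1}{-16 + 5 \cdot 2 \cdot 0 \cdot 1^{-1}}\right)^{2} = \left(\frac{1}{-16 + 5 \cdot 2 \cdot 0 \cdot 1}\right)^{2} = \left(\frac{1}{-16 + 5 \cdot 0}\right)^{2} = \left(\frac{1}{-16 + 0}\right)^{2} = \left(\frac{1}{-16}\right)^{2} = \left(- \frac{1}{16}\right)^{2} = \frac{1}{256}$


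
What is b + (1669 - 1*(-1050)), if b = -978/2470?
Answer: 3357476/1235 ≈ 2718.6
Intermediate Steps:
b = -489/1235 (b = -978*1/2470 = -489/1235 ≈ -0.39595)
b + (1669 - 1*(-1050)) = -489/1235 + (1669 - 1*(-1050)) = -489/1235 + (1669 + 1050) = -489/1235 + 2719 = 3357476/1235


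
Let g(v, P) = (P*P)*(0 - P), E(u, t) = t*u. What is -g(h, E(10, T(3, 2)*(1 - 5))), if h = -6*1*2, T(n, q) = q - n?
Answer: 64000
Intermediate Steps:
h = -12 (h = -6*2 = -12)
g(v, P) = -P**3 (g(v, P) = P**2*(-P) = -P**3)
-g(h, E(10, T(3, 2)*(1 - 5))) = -(-1)*(((2 - 1*3)*(1 - 5))*10)**3 = -(-1)*(((2 - 3)*(-4))*10)**3 = -(-1)*(-1*(-4)*10)**3 = -(-1)*(4*10)**3 = -(-1)*40**3 = -(-1)*64000 = -1*(-64000) = 64000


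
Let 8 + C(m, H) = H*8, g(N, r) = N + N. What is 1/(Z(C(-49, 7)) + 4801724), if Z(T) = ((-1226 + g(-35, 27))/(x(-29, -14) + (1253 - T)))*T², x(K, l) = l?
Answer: 397/1905289100 ≈ 2.0837e-7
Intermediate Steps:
g(N, r) = 2*N
C(m, H) = -8 + 8*H (C(m, H) = -8 + H*8 = -8 + 8*H)
Z(T) = -1296*T²/(1239 - T) (Z(T) = ((-1226 + 2*(-35))/(-14 + (1253 - T)))*T² = ((-1226 - 70)/(1239 - T))*T² = (-1296/(1239 - T))*T² = -1296*T²/(1239 - T))
1/(Z(C(-49, 7)) + 4801724) = 1/(1296*(-8 + 8*7)²/(-1239 + (-8 + 8*7)) + 4801724) = 1/(1296*(-8 + 56)²/(-1239 + (-8 + 56)) + 4801724) = 1/(1296*48²/(-1239 + 48) + 4801724) = 1/(1296*2304/(-1191) + 4801724) = 1/(1296*2304*(-1/1191) + 4801724) = 1/(-995328/397 + 4801724) = 1/(1905289100/397) = 397/1905289100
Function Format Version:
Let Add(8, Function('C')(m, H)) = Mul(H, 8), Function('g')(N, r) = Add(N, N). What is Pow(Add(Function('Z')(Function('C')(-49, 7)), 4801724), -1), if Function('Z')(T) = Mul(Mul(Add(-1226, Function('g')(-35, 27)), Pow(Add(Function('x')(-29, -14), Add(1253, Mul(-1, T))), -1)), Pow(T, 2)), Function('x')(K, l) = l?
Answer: Rational(397, 1905289100) ≈ 2.0837e-7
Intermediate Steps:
Function('g')(N, r) = Mul(2, N)
Function('C')(m, H) = Add(-8, Mul(8, H)) (Function('C')(m, H) = Add(-8, Mul(H, 8)) = Add(-8, Mul(8, H)))
Function('Z')(T) = Mul(-1296, Pow(T, 2), Pow(Add(1239, Mul(-1, T)), -1)) (Function('Z')(T) = Mul(Mul(Add(-1226, Mul(2, -35)), Pow(Add(-14, Add(1253, Mul(-1, T))), -1)), Pow(T, 2)) = Mul(Mul(Add(-1226, -70), Pow(Add(1239, Mul(-1, T)), -1)), Pow(T, 2)) = Mul(Mul(-1296, Pow(Add(1239, Mul(-1, T)), -1)), Pow(T, 2)) = Mul(-1296, Pow(T, 2), Pow(Add(1239, Mul(-1, T)), -1)))
Pow(Add(Function('Z')(Function('C')(-49, 7)), 4801724), -1) = Pow(Add(Mul(1296, Pow(Add(-8, Mul(8, 7)), 2), Pow(Add(-1239, Add(-8, Mul(8, 7))), -1)), 4801724), -1) = Pow(Add(Mul(1296, Pow(Add(-8, 56), 2), Pow(Add(-1239, Add(-8, 56)), -1)), 4801724), -1) = Pow(Add(Mul(1296, Pow(48, 2), Pow(Add(-1239, 48), -1)), 4801724), -1) = Pow(Add(Mul(1296, 2304, Pow(-1191, -1)), 4801724), -1) = Pow(Add(Mul(1296, 2304, Rational(-1, 1191)), 4801724), -1) = Pow(Add(Rational(-995328, 397), 4801724), -1) = Pow(Rational(1905289100, 397), -1) = Rational(397, 1905289100)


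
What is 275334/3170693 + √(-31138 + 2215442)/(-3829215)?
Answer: 275334/3170693 - 4*√136519/3829215 ≈ 0.086451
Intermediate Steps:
275334/3170693 + √(-31138 + 2215442)/(-3829215) = 275334*(1/3170693) + √2184304*(-1/3829215) = 275334/3170693 + (4*√136519)*(-1/3829215) = 275334/3170693 - 4*√136519/3829215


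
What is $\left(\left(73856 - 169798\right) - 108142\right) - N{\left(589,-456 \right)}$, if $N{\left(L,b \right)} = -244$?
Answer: $-203840$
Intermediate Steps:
$\left(\left(73856 - 169798\right) - 108142\right) - N{\left(589,-456 \right)} = \left(\left(73856 - 169798\right) - 108142\right) - -244 = \left(-95942 - 108142\right) + 244 = -204084 + 244 = -203840$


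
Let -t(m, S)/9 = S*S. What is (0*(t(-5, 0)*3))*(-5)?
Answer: 0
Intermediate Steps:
t(m, S) = -9*S² (t(m, S) = -9*S*S = -9*S²)
(0*(t(-5, 0)*3))*(-5) = (0*(-9*0²*3))*(-5) = (0*(-9*0*3))*(-5) = (0*(0*3))*(-5) = (0*0)*(-5) = 0*(-5) = 0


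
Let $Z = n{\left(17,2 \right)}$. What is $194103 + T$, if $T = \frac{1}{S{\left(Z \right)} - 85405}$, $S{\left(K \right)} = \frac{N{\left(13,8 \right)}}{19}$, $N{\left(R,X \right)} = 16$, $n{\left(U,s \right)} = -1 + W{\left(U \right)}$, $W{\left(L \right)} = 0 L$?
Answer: $\frac{314966861918}{1622679} \approx 1.941 \cdot 10^{5}$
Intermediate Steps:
$W{\left(L \right)} = 0$
$n{\left(U,s \right)} = -1$ ($n{\left(U,s \right)} = -1 + 0 = -1$)
$Z = -1$
$S{\left(K \right)} = \frac{16}{19}$
$T = - \frac{19}{1622679}$ ($T = \frac{1}{\frac{16}{19} - 85405} = \frac{1}{- \frac{1622679}{19}} = - \frac{19}{1622679} \approx -1.1709 \cdot 10^{-5}$)
$194103 + T = 194103 - \frac{19}{1622679} = \frac{314966861918}{1622679}$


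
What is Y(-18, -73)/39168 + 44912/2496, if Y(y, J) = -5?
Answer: 9161983/509184 ≈ 17.993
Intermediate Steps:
Y(-18, -73)/39168 + 44912/2496 = -5/39168 + 44912/2496 = -5*1/39168 + 44912*(1/2496) = -5/39168 + 2807/156 = 9161983/509184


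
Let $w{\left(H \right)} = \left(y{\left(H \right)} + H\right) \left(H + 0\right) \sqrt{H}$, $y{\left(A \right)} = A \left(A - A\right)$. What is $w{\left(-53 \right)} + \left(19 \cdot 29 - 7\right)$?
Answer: $544 + 2809 i \sqrt{53} \approx 544.0 + 20450.0 i$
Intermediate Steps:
$y{\left(A \right)} = 0$ ($y{\left(A \right)} = A 0 = 0$)
$w{\left(H \right)} = H^{\frac{5}{2}}$ ($w{\left(H \right)} = \left(0 + H\right) \left(H + 0\right) \sqrt{H} = H H \sqrt{H} = H^{2} \sqrt{H} = H^{\frac{5}{2}}$)
$w{\left(-53 \right)} + \left(19 \cdot 29 - 7\right) = \left(-53\right)^{\frac{5}{2}} + \left(19 \cdot 29 - 7\right) = 2809 i \sqrt{53} + \left(551 - 7\right) = 2809 i \sqrt{53} + 544 = 544 + 2809 i \sqrt{53}$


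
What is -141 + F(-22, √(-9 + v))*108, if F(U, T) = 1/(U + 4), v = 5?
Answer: -147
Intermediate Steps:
F(U, T) = 1/(4 + U)
-141 + F(-22, √(-9 + v))*108 = -141 + 108/(4 - 22) = -141 + 108/(-18) = -141 - 1/18*108 = -141 - 6 = -147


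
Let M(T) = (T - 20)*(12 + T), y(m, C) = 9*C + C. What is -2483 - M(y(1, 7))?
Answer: -6583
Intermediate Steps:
y(m, C) = 10*C
M(T) = (-20 + T)*(12 + T)
-2483 - M(y(1, 7)) = -2483 - (-240 + (10*7)**2 - 80*7) = -2483 - (-240 + 70**2 - 8*70) = -2483 - (-240 + 4900 - 560) = -2483 - 1*4100 = -2483 - 4100 = -6583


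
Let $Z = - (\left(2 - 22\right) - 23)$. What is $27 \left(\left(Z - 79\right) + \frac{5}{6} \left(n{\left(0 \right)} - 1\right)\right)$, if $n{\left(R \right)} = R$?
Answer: $- \frac{1989}{2} \approx -994.5$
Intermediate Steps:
$Z = 43$ ($Z = - (-20 - 23) = \left(-1\right) \left(-43\right) = 43$)
$27 \left(\left(Z - 79\right) + \frac{5}{6} \left(n{\left(0 \right)} - 1\right)\right) = 27 \left(\left(43 - 79\right) + \frac{5}{6} \left(0 - 1\right)\right) = 27 \left(\left(43 - 79\right) + 5 \cdot \frac{1}{6} \left(-1\right)\right) = 27 \left(-36 + \frac{5}{6} \left(-1\right)\right) = 27 \left(-36 - \frac{5}{6}\right) = 27 \left(- \frac{221}{6}\right) = - \frac{1989}{2}$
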